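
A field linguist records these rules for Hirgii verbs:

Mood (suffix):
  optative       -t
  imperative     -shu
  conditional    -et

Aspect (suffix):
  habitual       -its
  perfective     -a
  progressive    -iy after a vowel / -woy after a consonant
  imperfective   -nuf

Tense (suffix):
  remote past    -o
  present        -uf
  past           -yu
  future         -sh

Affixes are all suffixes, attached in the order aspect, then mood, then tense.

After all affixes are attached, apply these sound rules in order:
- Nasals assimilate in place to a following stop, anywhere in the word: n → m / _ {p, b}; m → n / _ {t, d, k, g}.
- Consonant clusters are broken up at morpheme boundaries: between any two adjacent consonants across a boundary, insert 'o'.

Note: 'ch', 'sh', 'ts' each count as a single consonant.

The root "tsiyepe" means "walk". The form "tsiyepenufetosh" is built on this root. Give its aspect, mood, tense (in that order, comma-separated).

Segment: tsiyepe-nuf-et-sh.
aspect: -nuf → imperfective.
mood: -et → conditional.
tense: -sh → future.

imperfective, conditional, future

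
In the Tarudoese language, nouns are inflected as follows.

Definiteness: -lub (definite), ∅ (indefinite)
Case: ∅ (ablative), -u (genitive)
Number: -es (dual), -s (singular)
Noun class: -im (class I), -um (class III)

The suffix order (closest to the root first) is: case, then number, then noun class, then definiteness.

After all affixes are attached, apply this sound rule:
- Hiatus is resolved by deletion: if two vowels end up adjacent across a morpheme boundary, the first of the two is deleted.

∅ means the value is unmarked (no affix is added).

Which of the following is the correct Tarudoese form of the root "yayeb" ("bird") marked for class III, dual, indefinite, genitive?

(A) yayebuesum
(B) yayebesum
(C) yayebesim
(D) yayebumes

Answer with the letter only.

B

Attach case genitive -u → yayebu.
Attach number dual -es → yayebues.
Attach noun class class III -um → yayebuesum.
definiteness = indefinite: zero marking, form stays yayebuesum.
Apply vowel deletion: yayebuesum → yayebesum.
So the correct form is yayebesum, option (B).
(C) yayebesim is wrong: it uses class I instead of class III for noun class.
(A) yayebuesum is wrong: it fails to apply the sound rule(s).
(D) yayebumes is wrong: it has the affixes in the wrong order.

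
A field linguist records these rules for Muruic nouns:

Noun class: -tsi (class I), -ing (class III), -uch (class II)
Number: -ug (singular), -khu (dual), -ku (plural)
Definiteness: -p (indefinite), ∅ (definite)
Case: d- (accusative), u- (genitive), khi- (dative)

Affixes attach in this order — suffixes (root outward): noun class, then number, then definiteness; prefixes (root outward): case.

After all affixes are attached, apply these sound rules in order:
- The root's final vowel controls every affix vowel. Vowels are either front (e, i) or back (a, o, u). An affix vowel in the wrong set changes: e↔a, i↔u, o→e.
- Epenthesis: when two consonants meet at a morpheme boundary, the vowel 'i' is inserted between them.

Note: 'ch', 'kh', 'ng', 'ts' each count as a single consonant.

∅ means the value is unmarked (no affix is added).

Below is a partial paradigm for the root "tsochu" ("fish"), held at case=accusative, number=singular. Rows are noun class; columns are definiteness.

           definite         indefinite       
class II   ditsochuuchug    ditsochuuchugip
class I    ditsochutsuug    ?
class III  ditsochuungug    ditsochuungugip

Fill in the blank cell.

Attach noun class class I -tsi → tsochutsi.
Attach case accusative d- → dtsochutsi.
Attach number singular -ug → dtsochutsiug.
Attach definiteness indefinite -p → dtsochutsiugp.
Apply vowel harmony: dtsochutsiugp → dtsochutsuugp.
Apply epenthesis: dtsochutsuugp → ditsochutsuugip.

ditsochutsuugip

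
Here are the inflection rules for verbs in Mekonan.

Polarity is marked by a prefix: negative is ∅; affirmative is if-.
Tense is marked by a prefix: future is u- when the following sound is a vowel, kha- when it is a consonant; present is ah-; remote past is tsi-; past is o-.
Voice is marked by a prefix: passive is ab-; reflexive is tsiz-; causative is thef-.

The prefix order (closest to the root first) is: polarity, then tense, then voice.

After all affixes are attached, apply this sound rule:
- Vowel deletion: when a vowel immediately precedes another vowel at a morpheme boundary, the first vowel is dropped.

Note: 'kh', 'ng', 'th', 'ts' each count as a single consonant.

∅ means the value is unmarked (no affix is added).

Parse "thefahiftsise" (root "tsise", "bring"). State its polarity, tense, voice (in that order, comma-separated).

Segment: thef-ah-if-tsise.
polarity: if- → affirmative.
tense: ah- → present.
voice: thef- → causative.

affirmative, present, causative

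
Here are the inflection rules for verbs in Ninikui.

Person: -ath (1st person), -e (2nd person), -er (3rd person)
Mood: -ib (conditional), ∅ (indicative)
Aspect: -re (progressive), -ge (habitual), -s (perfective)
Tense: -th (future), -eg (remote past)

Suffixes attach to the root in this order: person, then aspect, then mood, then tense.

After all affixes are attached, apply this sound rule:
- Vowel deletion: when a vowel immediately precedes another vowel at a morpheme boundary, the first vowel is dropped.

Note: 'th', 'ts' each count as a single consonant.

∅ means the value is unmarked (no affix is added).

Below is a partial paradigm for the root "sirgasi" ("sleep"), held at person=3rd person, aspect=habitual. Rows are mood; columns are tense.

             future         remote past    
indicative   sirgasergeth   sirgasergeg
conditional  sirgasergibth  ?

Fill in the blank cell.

Attach person 3rd person -er → sirgasier.
Attach aspect habitual -ge → sirgasierge.
Attach mood conditional -ib → sirgasiergeib.
Attach tense remote past -eg → sirgasiergeibeg.
Apply vowel deletion: sirgasiergeibeg → sirgasergibeg.

sirgasergibeg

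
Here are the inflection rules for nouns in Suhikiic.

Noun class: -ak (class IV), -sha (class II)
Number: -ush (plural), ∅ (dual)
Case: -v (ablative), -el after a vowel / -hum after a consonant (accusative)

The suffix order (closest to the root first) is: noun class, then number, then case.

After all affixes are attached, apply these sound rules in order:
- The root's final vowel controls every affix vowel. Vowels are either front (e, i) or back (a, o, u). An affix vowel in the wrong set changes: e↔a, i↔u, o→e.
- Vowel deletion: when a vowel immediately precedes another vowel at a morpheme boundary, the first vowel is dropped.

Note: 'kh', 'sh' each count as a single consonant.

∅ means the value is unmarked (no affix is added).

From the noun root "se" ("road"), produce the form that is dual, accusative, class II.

Attach noun class class II -sha → sesha.
number = dual: zero marking, form stays sesha.
Attach case accusative -el (after vowel 'a') → seshael.
Apply vowel harmony: seshael → sesheel.
Apply vowel deletion: sesheel → seshel.

seshel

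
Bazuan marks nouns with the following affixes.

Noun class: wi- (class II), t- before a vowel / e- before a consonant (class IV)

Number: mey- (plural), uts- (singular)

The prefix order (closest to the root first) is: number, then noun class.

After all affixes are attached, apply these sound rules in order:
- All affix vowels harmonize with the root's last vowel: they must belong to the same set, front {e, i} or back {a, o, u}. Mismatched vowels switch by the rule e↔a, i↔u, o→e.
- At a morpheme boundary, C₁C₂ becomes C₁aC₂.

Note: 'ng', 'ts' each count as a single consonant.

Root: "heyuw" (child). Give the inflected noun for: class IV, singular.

Attach number singular uts- → utsheyuw.
Attach noun class class IV t- (before vowel 'u') → tutsheyuw.
Vowel harmony: no change.
Apply epenthesis: tutsheyuw → tutsaheyuw.

tutsaheyuw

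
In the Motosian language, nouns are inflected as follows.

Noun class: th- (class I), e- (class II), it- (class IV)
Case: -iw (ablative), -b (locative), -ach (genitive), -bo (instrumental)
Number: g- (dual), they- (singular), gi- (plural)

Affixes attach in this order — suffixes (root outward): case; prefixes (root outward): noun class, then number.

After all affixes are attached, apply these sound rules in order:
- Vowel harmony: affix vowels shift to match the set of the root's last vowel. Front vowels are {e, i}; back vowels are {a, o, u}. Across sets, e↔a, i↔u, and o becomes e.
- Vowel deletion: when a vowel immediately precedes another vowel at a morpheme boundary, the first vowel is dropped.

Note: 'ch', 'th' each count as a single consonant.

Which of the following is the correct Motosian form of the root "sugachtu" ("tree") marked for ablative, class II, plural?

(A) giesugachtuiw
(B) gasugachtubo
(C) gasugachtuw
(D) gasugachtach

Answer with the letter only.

C

Attach noun class class II e- → esugachtu.
Attach case ablative -iw → esugachtuiw.
Attach number plural gi- → giesugachtuiw.
Apply vowel harmony: giesugachtuiw → guasugachtuuw.
Apply vowel deletion: guasugachtuuw → gasugachtuw.
So the correct form is gasugachtuw, option (C).
(A) giesugachtuiw is wrong: it fails to apply the sound rule(s).
(B) gasugachtubo is wrong: it uses instrumental instead of ablative for case.
(D) gasugachtach is wrong: it uses genitive instead of ablative for case.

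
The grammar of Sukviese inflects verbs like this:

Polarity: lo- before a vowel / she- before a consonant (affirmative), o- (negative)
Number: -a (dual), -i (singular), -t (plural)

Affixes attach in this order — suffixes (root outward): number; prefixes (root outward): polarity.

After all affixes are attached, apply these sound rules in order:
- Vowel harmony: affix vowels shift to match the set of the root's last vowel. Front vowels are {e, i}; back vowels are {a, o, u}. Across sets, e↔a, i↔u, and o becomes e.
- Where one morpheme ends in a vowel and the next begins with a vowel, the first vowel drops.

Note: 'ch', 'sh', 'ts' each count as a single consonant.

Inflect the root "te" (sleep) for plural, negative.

etet

Attach polarity negative o- → ote.
Attach number plural -t → otet.
Apply vowel harmony: otet → etet.
Vowel deletion: no change.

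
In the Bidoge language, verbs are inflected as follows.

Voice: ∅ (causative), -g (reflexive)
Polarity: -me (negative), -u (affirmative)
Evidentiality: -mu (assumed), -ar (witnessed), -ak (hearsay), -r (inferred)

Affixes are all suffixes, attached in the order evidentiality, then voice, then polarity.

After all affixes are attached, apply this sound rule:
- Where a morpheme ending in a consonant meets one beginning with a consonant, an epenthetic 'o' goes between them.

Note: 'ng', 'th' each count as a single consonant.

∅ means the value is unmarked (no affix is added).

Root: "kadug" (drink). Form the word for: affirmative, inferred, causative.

kadugoru

Attach evidentiality inferred -r → kadugr.
voice = causative: zero marking, form stays kadugr.
Attach polarity affirmative -u → kadugru.
Apply epenthesis: kadugru → kadugoru.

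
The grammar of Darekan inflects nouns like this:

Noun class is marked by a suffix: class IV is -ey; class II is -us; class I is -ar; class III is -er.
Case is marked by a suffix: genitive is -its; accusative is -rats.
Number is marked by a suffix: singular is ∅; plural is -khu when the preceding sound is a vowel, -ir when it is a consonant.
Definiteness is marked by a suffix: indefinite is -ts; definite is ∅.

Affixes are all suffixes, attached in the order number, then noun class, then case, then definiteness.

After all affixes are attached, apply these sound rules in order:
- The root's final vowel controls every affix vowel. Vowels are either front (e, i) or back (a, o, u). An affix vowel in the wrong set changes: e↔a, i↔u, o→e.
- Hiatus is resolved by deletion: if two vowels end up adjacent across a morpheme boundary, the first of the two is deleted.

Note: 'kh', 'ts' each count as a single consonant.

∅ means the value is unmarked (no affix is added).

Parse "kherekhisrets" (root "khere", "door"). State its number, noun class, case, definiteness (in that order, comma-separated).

plural, class II, accusative, definite

Segment: khere-khu-us-rats.
number: -khu/ir → plural.
noun class: -us → class II.
case: -rats → accusative.
definiteness: ∅ → definite.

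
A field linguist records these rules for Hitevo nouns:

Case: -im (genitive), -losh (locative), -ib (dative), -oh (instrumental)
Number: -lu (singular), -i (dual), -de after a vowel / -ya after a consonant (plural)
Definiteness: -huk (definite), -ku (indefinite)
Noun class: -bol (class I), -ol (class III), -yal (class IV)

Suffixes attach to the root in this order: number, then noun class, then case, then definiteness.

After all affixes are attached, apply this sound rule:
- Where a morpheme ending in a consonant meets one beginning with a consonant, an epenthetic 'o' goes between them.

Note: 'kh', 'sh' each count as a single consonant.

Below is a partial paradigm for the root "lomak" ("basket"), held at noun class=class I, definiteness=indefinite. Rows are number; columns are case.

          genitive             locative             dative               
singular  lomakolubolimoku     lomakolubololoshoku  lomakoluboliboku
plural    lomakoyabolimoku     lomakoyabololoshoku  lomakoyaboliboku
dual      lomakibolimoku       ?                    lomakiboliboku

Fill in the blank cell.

lomakibololoshoku

Attach number dual -i → lomaki.
Attach noun class class I -bol → lomakibol.
Attach case locative -losh → lomakibollosh.
Attach definiteness indefinite -ku → lomakibolloshku.
Apply epenthesis: lomakibolloshku → lomakibololoshoku.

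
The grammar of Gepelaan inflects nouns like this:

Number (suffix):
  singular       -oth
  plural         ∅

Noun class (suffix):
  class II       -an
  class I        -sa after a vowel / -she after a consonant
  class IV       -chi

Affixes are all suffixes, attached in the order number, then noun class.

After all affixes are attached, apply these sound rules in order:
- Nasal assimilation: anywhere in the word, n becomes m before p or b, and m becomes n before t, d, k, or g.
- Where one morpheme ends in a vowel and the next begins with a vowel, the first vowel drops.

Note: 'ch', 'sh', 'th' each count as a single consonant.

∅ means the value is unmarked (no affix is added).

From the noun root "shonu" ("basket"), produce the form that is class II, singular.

shonothan

Attach number singular -oth → shonuoth.
Attach noun class class II -an → shonuothan.
Nasal assimilation: no change.
Apply vowel deletion: shonuothan → shonothan.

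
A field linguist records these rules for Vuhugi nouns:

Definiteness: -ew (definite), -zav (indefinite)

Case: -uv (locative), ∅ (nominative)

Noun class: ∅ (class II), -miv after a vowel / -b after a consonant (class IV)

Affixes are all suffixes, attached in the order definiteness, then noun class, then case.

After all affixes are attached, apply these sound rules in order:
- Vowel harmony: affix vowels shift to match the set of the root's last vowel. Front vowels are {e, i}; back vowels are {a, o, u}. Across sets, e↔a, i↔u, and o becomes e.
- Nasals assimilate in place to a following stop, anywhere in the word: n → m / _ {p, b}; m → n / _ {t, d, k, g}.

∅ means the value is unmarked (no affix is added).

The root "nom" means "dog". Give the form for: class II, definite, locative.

nomawuv

Attach definiteness definite -ew → nomew.
noun class = class II: zero marking, form stays nomew.
Attach case locative -uv → nomewuv.
Apply vowel harmony: nomewuv → nomawuv.
Nasal assimilation: no change.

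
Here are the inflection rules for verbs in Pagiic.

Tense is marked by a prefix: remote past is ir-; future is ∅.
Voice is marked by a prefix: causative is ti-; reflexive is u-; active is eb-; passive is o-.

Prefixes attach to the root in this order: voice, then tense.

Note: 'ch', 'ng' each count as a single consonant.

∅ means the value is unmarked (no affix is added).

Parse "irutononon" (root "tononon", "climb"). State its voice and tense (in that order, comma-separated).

reflexive, remote past

Segment: ir-u-tononon.
voice: u- → reflexive.
tense: ir- → remote past.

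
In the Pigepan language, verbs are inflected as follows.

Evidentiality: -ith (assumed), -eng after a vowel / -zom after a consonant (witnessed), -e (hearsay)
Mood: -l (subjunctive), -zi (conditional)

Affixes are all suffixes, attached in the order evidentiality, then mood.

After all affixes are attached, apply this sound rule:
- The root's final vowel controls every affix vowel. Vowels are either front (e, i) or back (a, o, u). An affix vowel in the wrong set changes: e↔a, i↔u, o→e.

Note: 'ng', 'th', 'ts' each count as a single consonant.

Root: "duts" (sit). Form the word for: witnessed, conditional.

Attach evidentiality witnessed -zom (after consonant 'ts') → dutszom.
Attach mood conditional -zi → dutszomzi.
Apply vowel harmony: dutszomzi → dutszomzu.

dutszomzu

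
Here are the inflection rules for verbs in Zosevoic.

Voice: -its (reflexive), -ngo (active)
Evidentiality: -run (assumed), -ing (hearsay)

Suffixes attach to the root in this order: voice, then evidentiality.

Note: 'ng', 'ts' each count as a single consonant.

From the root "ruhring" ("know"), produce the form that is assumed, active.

Attach voice active -ngo → ruhringngo.
Attach evidentiality assumed -run → ruhringngorun.

ruhringngorun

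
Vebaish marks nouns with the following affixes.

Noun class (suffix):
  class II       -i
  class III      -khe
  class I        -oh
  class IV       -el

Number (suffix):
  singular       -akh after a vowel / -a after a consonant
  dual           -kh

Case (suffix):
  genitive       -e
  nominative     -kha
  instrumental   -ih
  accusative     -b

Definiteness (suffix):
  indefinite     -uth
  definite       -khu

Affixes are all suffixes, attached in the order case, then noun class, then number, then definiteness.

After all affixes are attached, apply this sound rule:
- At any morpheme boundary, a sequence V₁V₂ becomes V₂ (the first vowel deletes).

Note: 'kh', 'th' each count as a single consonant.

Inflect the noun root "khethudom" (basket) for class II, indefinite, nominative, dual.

Attach case nominative -kha → khethudomkha.
Attach noun class class II -i → khethudomkhai.
Attach number dual -kh → khethudomkhaikh.
Attach definiteness indefinite -uth → khethudomkhaikhuth.
Apply vowel deletion: khethudomkhaikhuth → khethudomkhikhuth.

khethudomkhikhuth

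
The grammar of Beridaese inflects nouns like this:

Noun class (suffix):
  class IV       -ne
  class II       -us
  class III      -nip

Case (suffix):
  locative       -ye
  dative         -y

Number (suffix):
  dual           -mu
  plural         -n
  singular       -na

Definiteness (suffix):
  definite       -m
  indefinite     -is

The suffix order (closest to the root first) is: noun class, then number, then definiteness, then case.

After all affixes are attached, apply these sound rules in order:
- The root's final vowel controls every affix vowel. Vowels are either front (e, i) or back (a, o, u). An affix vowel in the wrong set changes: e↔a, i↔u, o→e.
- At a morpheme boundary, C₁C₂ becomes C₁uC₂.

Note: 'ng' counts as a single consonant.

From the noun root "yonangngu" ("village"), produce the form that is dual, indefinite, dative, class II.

yonangnguusumuusuy

Attach noun class class II -us → yonangnguus.
Attach number dual -mu → yonangnguusmu.
Attach definiteness indefinite -is → yonangnguusmuis.
Attach case dative -y → yonangnguusmuisy.
Apply vowel harmony: yonangnguusmuisy → yonangnguusmuusy.
Apply epenthesis: yonangnguusmuusy → yonangnguusumuusuy.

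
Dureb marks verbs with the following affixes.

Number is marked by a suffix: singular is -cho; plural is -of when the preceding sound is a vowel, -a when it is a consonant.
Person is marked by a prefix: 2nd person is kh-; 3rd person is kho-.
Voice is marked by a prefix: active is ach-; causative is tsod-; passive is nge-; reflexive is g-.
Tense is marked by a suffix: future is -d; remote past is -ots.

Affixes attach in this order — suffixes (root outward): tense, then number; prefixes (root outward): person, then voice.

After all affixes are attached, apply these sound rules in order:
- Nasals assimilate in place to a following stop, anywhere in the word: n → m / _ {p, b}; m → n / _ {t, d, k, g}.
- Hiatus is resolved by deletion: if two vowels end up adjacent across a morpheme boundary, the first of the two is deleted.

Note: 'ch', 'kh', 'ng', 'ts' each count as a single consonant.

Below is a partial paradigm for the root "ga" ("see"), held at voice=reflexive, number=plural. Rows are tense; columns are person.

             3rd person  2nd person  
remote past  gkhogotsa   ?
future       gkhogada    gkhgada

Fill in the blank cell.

gkhgotsa

Attach tense remote past -ots → gaots.
Attach person 2nd person kh- → khgaots.
Attach voice reflexive g- → gkhgaots.
Attach number plural -a (after consonant 'ts') → gkhgaotsa.
Nasal assimilation: no change.
Apply vowel deletion: gkhgaotsa → gkhgotsa.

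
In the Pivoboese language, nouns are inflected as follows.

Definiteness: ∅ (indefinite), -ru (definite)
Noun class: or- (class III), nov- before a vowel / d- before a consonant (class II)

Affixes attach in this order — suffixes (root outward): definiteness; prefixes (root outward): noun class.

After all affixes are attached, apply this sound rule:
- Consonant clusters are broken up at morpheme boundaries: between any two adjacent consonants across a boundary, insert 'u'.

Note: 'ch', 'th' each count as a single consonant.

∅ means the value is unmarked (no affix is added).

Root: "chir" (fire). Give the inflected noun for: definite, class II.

Attach definiteness definite -ru → chirru.
Attach noun class class II d- (before consonant 'ch') → dchirru.
Apply epenthesis: dchirru → duchiruru.

duchiruru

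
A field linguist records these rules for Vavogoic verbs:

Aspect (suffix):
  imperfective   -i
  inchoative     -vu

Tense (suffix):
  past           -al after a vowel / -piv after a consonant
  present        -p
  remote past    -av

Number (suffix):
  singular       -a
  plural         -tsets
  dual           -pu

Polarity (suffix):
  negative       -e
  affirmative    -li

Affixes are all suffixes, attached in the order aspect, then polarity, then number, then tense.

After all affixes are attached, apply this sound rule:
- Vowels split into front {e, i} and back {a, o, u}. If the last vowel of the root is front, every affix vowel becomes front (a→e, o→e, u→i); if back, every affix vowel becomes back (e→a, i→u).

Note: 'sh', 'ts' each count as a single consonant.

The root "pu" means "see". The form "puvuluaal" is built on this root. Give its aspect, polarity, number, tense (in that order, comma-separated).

Segment: pu-vu-li-a-al.
aspect: -vu → inchoative.
polarity: -li → affirmative.
number: -a → singular.
tense: -al/piv → past.

inchoative, affirmative, singular, past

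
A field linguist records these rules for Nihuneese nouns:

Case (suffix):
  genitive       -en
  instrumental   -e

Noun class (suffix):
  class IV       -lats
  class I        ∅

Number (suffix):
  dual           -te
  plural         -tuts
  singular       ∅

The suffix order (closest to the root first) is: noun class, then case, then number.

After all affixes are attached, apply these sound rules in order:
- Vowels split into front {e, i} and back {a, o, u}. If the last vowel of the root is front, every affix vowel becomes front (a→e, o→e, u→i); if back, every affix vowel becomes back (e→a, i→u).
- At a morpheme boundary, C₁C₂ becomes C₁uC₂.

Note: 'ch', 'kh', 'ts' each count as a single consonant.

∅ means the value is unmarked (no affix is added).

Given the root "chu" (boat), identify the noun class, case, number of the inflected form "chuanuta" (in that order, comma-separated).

class I, genitive, dual

Segment: chu-en-te.
noun class: ∅ → class I.
case: -en → genitive.
number: -te → dual.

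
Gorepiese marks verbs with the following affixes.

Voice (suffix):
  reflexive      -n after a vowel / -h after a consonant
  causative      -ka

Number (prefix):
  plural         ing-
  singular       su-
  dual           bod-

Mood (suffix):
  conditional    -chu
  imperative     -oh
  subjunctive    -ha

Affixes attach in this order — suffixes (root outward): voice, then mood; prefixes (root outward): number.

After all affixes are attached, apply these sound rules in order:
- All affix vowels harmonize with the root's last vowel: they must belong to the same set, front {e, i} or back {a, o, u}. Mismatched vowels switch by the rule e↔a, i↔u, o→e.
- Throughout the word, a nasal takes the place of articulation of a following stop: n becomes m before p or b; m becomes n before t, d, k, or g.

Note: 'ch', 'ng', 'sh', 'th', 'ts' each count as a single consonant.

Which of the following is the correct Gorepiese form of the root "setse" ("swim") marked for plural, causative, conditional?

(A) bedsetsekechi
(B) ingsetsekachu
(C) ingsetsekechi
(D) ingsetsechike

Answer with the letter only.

C

Attach number plural ing- → ingsetse.
Attach voice causative -ka → ingsetseka.
Attach mood conditional -chu → ingsetsekachu.
Apply vowel harmony: ingsetsekachu → ingsetsekechi.
Nasal assimilation: no change.
So the correct form is ingsetsekechi, option (C).
(D) ingsetsechike is wrong: it has the affixes in the wrong order.
(A) bedsetsekechi is wrong: it uses dual instead of plural for number.
(B) ingsetsekachu is wrong: it fails to apply the sound rule(s).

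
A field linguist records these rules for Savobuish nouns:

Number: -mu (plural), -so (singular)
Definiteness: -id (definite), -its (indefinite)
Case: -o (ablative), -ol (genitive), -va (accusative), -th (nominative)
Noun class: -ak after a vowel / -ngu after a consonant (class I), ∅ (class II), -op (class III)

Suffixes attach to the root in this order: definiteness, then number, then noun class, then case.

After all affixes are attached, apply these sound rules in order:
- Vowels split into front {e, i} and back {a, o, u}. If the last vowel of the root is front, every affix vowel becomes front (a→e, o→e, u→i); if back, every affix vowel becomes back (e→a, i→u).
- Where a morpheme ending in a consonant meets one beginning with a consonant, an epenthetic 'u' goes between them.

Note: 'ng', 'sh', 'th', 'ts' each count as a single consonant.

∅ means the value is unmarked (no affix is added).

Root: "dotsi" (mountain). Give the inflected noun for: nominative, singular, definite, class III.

Attach definiteness definite -id → dotsiid.
Attach number singular -so → dotsiidso.
Attach noun class class III -op → dotsiidsoop.
Attach case nominative -th → dotsiidsoopth.
Apply vowel harmony: dotsiidsoopth → dotsiidseepth.
Apply epenthesis: dotsiidseepth → dotsiiduseeputh.

dotsiiduseeputh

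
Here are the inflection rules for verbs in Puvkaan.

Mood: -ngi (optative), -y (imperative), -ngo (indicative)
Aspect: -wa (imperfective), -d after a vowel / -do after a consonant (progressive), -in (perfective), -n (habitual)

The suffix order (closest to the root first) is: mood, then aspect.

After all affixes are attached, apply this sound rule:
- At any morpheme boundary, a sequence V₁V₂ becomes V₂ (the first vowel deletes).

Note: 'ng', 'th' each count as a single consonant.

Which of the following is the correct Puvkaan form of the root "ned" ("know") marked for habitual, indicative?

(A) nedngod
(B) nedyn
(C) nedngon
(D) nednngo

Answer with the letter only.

Attach mood indicative -ngo → nedngo.
Attach aspect habitual -n → nedngon.
Vowel deletion: no change.
So the correct form is nedngon, option (C).
(A) nedngod is wrong: it uses progressive instead of habitual for aspect.
(D) nednngo is wrong: it has the affixes in the wrong order.
(B) nedyn is wrong: it uses imperative instead of indicative for mood.

C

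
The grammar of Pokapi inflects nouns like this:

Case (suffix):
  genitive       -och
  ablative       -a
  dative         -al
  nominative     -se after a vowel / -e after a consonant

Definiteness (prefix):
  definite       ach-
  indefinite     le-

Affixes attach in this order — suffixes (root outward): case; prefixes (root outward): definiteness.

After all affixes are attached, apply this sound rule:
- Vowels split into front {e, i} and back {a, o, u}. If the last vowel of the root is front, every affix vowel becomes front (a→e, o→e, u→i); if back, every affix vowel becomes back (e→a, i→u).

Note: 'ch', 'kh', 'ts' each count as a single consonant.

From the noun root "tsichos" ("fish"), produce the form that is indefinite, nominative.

Attach definiteness indefinite le- → letsichos.
Attach case nominative -e (after consonant 's') → letsichose.
Apply vowel harmony: letsichose → latsichosa.

latsichosa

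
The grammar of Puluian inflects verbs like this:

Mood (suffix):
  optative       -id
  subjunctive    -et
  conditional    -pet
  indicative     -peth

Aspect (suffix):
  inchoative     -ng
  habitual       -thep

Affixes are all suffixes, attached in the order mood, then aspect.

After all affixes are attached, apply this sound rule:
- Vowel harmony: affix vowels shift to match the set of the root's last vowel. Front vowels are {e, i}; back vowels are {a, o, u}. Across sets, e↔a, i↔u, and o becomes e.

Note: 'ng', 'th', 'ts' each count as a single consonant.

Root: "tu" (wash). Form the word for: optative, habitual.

Attach mood optative -id → tuid.
Attach aspect habitual -thep → tuidthep.
Apply vowel harmony: tuidthep → tuudthap.

tuudthap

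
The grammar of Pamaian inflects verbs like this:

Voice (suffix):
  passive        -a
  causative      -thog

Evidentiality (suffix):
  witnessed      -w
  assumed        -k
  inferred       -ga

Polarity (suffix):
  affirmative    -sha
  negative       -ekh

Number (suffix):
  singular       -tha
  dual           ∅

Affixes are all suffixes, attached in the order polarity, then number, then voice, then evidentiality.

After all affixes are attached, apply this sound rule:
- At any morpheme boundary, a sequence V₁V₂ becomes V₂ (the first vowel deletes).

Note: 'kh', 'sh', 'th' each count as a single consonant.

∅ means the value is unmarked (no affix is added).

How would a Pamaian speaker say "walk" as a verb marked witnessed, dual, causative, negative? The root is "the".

thekhthogw

Attach polarity negative -ekh → theekh.
number = dual: zero marking, form stays theekh.
Attach voice causative -thog → theekhthog.
Attach evidentiality witnessed -w → theekhthogw.
Apply vowel deletion: theekhthogw → thekhthogw.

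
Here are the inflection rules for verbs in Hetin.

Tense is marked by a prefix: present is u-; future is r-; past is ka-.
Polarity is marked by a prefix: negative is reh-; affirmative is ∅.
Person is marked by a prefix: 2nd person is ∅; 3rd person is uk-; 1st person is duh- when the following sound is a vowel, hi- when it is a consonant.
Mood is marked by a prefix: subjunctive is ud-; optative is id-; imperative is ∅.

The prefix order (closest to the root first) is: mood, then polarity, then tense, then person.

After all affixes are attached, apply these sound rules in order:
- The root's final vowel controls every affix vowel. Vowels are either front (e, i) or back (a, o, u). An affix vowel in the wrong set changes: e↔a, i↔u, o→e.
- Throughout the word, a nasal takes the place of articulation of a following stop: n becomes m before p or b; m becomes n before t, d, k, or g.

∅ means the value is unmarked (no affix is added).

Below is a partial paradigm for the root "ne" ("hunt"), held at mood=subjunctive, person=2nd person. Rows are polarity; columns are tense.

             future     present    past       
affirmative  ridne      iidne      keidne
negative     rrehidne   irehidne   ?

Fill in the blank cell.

kerehidne

Attach mood subjunctive ud- → udne.
Attach polarity negative reh- → rehudne.
Attach tense past ka- → karehudne.
person = 2nd person: zero marking, form stays karehudne.
Apply vowel harmony: karehudne → kerehidne.
Nasal assimilation: no change.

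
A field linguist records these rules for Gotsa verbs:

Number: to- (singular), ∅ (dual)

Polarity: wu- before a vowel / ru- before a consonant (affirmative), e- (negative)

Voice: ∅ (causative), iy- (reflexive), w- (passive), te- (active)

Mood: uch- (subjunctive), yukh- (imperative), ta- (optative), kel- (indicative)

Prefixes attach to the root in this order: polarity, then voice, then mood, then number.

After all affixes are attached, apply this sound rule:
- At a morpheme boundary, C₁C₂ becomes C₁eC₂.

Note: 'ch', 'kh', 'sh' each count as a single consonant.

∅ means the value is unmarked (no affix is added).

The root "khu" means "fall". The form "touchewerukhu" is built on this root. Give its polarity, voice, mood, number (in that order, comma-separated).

Segment: to-uch-w-ru-khu.
polarity: wu/ru- → affirmative.
voice: w- → passive.
mood: uch- → subjunctive.
number: to- → singular.

affirmative, passive, subjunctive, singular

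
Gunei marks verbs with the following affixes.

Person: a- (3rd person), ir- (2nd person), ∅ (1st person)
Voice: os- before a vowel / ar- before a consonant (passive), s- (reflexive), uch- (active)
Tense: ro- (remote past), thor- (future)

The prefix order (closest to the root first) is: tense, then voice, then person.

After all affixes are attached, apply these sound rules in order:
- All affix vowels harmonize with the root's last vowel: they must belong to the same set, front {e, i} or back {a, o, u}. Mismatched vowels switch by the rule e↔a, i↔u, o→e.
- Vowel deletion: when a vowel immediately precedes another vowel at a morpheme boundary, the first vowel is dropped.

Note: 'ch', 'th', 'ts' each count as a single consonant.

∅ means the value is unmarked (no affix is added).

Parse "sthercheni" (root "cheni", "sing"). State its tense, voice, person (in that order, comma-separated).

Segment: s-thor-cheni.
tense: thor- → future.
voice: s- → reflexive.
person: ∅ → 1st person.

future, reflexive, 1st person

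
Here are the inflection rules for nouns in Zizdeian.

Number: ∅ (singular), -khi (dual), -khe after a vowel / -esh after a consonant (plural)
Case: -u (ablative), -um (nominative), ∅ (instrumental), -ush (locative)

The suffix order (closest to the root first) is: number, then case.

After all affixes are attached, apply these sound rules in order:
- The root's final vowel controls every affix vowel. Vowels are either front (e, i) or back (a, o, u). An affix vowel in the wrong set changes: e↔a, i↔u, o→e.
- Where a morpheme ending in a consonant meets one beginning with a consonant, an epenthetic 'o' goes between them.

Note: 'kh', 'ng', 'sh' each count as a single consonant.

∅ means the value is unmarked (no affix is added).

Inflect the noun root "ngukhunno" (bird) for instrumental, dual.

ngukhunnokhu

Attach number dual -khi → ngukhunnokhi.
case = instrumental: zero marking, form stays ngukhunnokhi.
Apply vowel harmony: ngukhunnokhi → ngukhunnokhu.
Epenthesis: no change.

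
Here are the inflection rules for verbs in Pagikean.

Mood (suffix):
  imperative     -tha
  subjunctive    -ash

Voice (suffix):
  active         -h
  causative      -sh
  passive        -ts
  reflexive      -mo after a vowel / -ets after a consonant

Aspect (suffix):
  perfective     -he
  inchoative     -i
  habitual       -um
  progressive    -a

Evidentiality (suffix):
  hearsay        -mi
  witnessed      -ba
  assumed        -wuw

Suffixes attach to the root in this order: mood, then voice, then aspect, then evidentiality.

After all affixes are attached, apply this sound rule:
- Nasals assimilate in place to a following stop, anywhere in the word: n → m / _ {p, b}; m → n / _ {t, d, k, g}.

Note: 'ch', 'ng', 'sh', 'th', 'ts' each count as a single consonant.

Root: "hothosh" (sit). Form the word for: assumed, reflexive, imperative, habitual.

hothoshthamoumwuw

Attach mood imperative -tha → hothoshtha.
Attach voice reflexive -mo (after vowel 'a') → hothoshthamo.
Attach aspect habitual -um → hothoshthamoum.
Attach evidentiality assumed -wuw → hothoshthamoumwuw.
Nasal assimilation: no change.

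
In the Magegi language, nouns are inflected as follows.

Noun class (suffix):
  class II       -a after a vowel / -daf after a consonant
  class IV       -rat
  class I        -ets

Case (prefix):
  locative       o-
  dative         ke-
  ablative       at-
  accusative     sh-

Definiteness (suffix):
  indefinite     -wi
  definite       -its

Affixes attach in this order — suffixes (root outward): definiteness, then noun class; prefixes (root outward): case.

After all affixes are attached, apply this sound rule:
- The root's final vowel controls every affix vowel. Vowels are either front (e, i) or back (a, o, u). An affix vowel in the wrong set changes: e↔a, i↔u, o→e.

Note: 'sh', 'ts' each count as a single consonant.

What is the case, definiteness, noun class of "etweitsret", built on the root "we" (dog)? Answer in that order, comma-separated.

Segment: at-we-its-rat.
case: at- → ablative.
definiteness: -its → definite.
noun class: -rat → class IV.

ablative, definite, class IV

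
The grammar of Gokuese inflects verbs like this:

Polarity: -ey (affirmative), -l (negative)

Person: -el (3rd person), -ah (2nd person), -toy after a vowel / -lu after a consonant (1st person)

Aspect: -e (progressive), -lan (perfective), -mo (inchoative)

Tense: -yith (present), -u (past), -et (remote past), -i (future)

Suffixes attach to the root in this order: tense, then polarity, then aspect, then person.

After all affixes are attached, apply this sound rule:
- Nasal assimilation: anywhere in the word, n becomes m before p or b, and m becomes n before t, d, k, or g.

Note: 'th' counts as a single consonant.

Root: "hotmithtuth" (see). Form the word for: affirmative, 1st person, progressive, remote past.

Attach tense remote past -et → hotmithtuthet.
Attach polarity affirmative -ey → hotmithtuthetey.
Attach aspect progressive -e → hotmithtutheteye.
Attach person 1st person -toy (after vowel 'e') → hotmithtutheteyetoy.
Nasal assimilation: no change.

hotmithtutheteyetoy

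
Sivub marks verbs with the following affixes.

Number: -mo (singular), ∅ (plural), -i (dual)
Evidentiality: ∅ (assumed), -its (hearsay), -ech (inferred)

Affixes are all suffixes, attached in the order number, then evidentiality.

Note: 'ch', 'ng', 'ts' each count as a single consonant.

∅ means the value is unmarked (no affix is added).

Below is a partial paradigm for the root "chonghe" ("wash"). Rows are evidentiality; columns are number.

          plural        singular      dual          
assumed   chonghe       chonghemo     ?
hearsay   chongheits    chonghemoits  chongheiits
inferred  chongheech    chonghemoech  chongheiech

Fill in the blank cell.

Attach number dual -i → chonghei.
evidentiality = assumed: zero marking, form stays chonghei.

chonghei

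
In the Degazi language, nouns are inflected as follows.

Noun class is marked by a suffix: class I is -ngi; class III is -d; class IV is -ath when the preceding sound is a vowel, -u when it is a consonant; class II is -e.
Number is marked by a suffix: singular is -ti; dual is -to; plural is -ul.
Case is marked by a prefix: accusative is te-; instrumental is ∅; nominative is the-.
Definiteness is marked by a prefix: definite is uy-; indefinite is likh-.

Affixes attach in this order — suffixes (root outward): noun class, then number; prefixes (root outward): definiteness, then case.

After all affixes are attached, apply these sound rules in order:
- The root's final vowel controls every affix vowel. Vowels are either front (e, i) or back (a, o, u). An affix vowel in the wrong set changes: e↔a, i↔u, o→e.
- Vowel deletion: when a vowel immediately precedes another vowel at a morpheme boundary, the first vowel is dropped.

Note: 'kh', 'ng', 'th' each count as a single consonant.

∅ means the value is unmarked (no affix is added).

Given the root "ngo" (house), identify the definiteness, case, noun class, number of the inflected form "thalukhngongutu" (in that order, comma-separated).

indefinite, nominative, class I, singular

Segment: the-likh-ngo-ngi-ti.
definiteness: likh- → indefinite.
case: the- → nominative.
noun class: -ngi → class I.
number: -ti → singular.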